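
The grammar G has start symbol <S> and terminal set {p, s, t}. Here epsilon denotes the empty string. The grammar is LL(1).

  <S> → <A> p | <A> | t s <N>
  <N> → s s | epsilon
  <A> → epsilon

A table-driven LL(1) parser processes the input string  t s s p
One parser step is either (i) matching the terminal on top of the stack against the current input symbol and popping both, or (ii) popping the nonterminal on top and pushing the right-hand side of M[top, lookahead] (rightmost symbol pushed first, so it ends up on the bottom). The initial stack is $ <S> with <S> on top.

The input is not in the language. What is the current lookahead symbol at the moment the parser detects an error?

p

step 1: stack=$ <S>  input=t s s p $  — expand <S> → t s <N>
step 2: stack=$ <N> s t  input=t s s p $  — match t
step 3: stack=$ <N> s  input=s s p $  — match s
step 4: stack=$ <N>  input=s p $  — expand <N> → s s
step 5: stack=$ s s  input=s p $  — match s
step 6: stack=$ s  input=p $  — error: top is terminal s but lookahead is p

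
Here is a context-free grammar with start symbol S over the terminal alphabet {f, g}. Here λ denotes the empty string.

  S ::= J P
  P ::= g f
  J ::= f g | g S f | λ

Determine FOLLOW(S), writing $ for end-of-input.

{$, f}

FIRST(P) = {g}
FIRST(J) = {λ, f, g}
FIRST(S) = {f, g}  (via J P)
FOLLOW(S) includes $ since S is the start symbol.
FOLLOW(S): in J::=g S f, S is followed by f with FIRST {f}. Thus FOLLOW(S) = {$, f}.
FOLLOW(P): in S::=J P, the suffix after P is empty, so FOLLOW(P) ⊇ FOLLOW(S) = {$, f}. Thus FOLLOW(P) = {$, f}.
FOLLOW(J): in S::=J P, J is followed by P with FIRST {g}. Thus FOLLOW(J) = {g}.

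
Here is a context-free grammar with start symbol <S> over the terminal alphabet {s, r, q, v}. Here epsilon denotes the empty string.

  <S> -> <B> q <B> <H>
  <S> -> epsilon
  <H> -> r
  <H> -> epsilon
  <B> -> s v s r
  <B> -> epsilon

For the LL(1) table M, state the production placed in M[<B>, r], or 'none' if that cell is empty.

FIRST(<H>) = {epsilon, r}
FIRST(<B>) = {epsilon, s}
FIRST(<S>) = {epsilon, q, s}  (via <B> q <B> <H>)
FOLLOW(<S>) includes $ since <S> is the start symbol.
FOLLOW(<S>): <S> appears on no right-hand side. Thus FOLLOW(<S>) = {$}.
FOLLOW(<B>): in <S>-><B> q <B> <H> (occurrence 1), <B> is followed by q <B> <H> with FIRST {q}; in <S>-><B> q <B> <H> (occurrence 2), <B> is followed by <H> with FIRST {epsilon, r}; in <S>-><B> q <B> <H> (occurrence 2), the suffix after <B> is nullable, so FOLLOW(<B>) ⊇ FOLLOW(<S>) = {$}. Thus FOLLOW(<B>) = {$, q, r}.
For <B> -> s v s r: FIRST(s v s r) = {s}, so it goes in M[<B>, t] for t ∈ {s}.
For <B> -> epsilon: FIRST(epsilon) = {epsilon}, so it goes in M[<B>, t] for t ∈ {}; since epsilon ∈ FIRST, also for every t ∈ FOLLOW(<B>) = {$, q, r}.

<B> -> epsilon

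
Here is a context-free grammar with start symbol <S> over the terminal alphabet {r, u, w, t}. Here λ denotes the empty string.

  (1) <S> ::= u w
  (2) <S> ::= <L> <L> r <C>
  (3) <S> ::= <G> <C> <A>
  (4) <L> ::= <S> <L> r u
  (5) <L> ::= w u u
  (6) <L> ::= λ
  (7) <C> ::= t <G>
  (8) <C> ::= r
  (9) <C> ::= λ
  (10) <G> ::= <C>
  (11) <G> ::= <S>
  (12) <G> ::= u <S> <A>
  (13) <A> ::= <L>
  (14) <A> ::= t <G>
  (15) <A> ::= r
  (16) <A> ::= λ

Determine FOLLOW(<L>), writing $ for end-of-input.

{$, r, t, u, w}

FIRST(<C>): from <C>::=t <G> we get {t}; from <C>::=r we get {r}; from <C>::=λ we get {λ}. So FIRST(<C>) = {λ, r, t}.
FIRST(<S>): from <S>::=u w we get {u}; from <S>::=<L> <L> r <C> we get {r, t, u, w}; from <S>::=<G> <C> <A> we get {λ, r, t, u, w}. So FIRST(<S>) = {λ, r, t, u, w}.
FIRST(<L>): from <L>::=<S> <L> r u we get {r, t, u, w}; from <L>::=w u u we get {w}; from <L>::=λ we get {λ}. So FIRST(<L>) = {λ, r, t, u, w}.
FIRST(<G>): from <G>::=<C> we get {λ, r, t}; from <G>::=<S> we get {λ, r, t, u, w}; from <G>::=u <S> <A> we get {u}. So FIRST(<G>) = {λ, r, t, u, w}.
FIRST(<A>): from <A>::=<L> we get {λ, r, t, u, w}; from <A>::=t <G> we get {t}; from <A>::=r we get {r}; from <A>::=λ we get {λ}. So FIRST(<A>) = {λ, r, t, u, w}.
FOLLOW(<S>) includes $ since <S> is the start symbol.
FOLLOW(<S>): in <L>::=<S> <L> r u, <S> is followed by <L> r u with FIRST {r, t, u, w}; in <G>::=<S>, the suffix after <S> is empty, so FOLLOW(<S>) ⊇ FOLLOW(<G>) = {$, r, t, u, w}; in <G>::=u <S> <A>, <S> is followed by <A> with FIRST {λ, r, t, u, w}; in <G>::=u <S> <A>, the suffix after <S> is nullable, so FOLLOW(<S>) ⊇ FOLLOW(<G>) = {$, r, t, u, w}. Thus FOLLOW(<S>) = {$, r, t, u, w}.
FOLLOW(<L>): in <S>::=<L> <L> r <C> (occurrence 1), <L> is followed by <L> r <C> with FIRST {r, t, u, w}; in <S>::=<L> <L> r <C> (occurrence 2), <L> is followed by r <C> with FIRST {r}; in <L>::=<S> <L> r u, <L> is followed by r u with FIRST {r}; in <A>::=<L>, the suffix after <L> is empty, so FOLLOW(<L>) ⊇ FOLLOW(<A>) = {$, r, t, u, w}. Thus FOLLOW(<L>) = {$, r, t, u, w}.
FOLLOW(<C>): in <S>::=<L> <L> r <C>, the suffix after <C> is empty, so FOLLOW(<C>) ⊇ FOLLOW(<S>) = {$, r, t, u, w}; in <S>::=<G> <C> <A>, <C> is followed by <A> with FIRST {λ, r, t, u, w}; in <S>::=<G> <C> <A>, the suffix after <C> is nullable, so FOLLOW(<C>) ⊇ FOLLOW(<S>) = {$, r, t, u, w}; in <G>::=<C>, the suffix after <C> is empty, so FOLLOW(<C>) ⊇ FOLLOW(<G>) = {$, r, t, u, w}. Thus FOLLOW(<C>) = {$, r, t, u, w}.
FOLLOW(<G>): in <S>::=<G> <C> <A>, <G> is followed by <C> <A> with FIRST {λ, r, t, u, w}; in <S>::=<G> <C> <A>, the suffix after <G> is nullable, so FOLLOW(<G>) ⊇ FOLLOW(<S>) = {$, r, t, u, w}; in <C>::=t <G>, the suffix after <G> is empty, so FOLLOW(<G>) ⊇ FOLLOW(<C>) = {$, r, t, u, w}; in <A>::=t <G>, the suffix after <G> is empty, so FOLLOW(<G>) ⊇ FOLLOW(<A>) = {$, r, t, u, w}. Thus FOLLOW(<G>) = {$, r, t, u, w}.
FOLLOW(<A>): in <S>::=<G> <C> <A>, the suffix after <A> is empty, so FOLLOW(<A>) ⊇ FOLLOW(<S>) = {$, r, t, u, w}; in <G>::=u <S> <A>, the suffix after <A> is empty, so FOLLOW(<A>) ⊇ FOLLOW(<G>) = {$, r, t, u, w}. Thus FOLLOW(<A>) = {$, r, t, u, w}.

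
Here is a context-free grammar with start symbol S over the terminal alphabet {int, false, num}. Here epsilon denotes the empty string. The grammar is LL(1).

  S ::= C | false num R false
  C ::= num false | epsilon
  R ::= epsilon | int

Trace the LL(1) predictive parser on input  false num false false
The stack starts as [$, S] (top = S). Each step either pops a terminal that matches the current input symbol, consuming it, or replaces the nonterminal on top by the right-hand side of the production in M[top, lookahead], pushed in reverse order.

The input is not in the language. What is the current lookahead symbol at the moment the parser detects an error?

false

     Stack                Input                    Action
  1  $ S                  false num false false $  expand S ::= false num R false
  2  $ false R num false  false num false false $  match false
  3  $ false R num        num false false $        match num
  4  $ false R            false false $            expand R ::= epsilon
  5  $ false              false false $            match false
  6  $                    false $                  error: stack empty but input remains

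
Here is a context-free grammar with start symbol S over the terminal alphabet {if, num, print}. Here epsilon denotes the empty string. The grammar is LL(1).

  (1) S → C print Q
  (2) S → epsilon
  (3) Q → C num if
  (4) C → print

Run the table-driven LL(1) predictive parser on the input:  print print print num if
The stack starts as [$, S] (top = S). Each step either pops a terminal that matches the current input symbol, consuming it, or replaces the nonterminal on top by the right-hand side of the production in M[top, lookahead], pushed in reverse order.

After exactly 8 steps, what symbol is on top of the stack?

step 1: stack=$ S  input=print print print num if $  — expand S → C print Q
step 2: stack=$ Q print C  input=print print print num if $  — expand C → print
step 3: stack=$ Q print print  input=print print print num if $  — match print
step 4: stack=$ Q print  input=print print num if $  — match print
step 5: stack=$ Q  input=print num if $  — expand Q → C num if
step 6: stack=$ if num C  input=print num if $  — expand C → print
step 7: stack=$ if num print  input=print num if $  — match print
step 8: stack=$ if num  input=num if $  — match num
Stack after step 8: $ if (top = if).

if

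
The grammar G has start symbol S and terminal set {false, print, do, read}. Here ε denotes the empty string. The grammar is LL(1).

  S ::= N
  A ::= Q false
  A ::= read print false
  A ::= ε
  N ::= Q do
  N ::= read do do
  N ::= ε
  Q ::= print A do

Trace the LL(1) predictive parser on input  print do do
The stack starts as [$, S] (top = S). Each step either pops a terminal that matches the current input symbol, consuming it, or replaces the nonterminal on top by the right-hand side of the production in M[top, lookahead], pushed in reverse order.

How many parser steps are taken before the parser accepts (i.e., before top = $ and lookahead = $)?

step 1: stack=$ S  input=print do do $  — expand S ::= N
step 2: stack=$ N  input=print do do $  — expand N ::= Q do
step 3: stack=$ do Q  input=print do do $  — expand Q ::= print A do
step 4: stack=$ do do A print  input=print do do $  — match print
step 5: stack=$ do do A  input=do do $  — expand A ::= ε
step 6: stack=$ do do  input=do do $  — match do
step 7: stack=$ do  input=do $  — match do
Accept reached after 7 steps.

7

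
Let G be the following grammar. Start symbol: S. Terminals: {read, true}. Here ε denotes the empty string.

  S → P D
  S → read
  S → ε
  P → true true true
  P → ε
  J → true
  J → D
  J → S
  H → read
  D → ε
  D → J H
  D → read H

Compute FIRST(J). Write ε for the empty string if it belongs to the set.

FIRST(P): from P→true true true we get {true}; from P→ε we get {ε}. So FIRST(P) = {ε, true}.
FIRST(H): from H→read we get {read}. So FIRST(H) = {read}.
FIRST(S): from S→P D we get {ε, read, true}; from S→read we get {read}; from S→ε we get {ε}. So FIRST(S) = {ε, read, true}.
FIRST(J): from J→true we get {true}; from J→D we get {ε, read, true}; from J→S we get {ε, read, true}. So FIRST(J) = {ε, read, true}.
FIRST(D): from D→ε we get {ε}; from D→J H we get {read, true}; from D→read H we get {read}. So FIRST(D) = {ε, read, true}.

{ε, read, true}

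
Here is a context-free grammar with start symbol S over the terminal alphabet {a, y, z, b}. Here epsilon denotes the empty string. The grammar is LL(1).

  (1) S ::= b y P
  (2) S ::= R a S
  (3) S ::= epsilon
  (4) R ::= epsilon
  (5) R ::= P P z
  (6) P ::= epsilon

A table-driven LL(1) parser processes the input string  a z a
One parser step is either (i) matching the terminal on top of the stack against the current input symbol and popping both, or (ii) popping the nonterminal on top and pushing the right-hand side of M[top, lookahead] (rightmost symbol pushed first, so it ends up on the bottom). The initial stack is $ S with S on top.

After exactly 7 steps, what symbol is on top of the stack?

z

step 1: stack=$ S  input=a z a $  — expand S ::= R a S
step 2: stack=$ S a R  input=a z a $  — expand R ::= epsilon
step 3: stack=$ S a  input=a z a $  — match a
step 4: stack=$ S  input=z a $  — expand S ::= R a S
step 5: stack=$ S a R  input=z a $  — expand R ::= P P z
step 6: stack=$ S a z P P  input=z a $  — expand P ::= epsilon
step 7: stack=$ S a z P  input=z a $  — expand P ::= epsilon
Stack after step 7: $ S a z (top = z).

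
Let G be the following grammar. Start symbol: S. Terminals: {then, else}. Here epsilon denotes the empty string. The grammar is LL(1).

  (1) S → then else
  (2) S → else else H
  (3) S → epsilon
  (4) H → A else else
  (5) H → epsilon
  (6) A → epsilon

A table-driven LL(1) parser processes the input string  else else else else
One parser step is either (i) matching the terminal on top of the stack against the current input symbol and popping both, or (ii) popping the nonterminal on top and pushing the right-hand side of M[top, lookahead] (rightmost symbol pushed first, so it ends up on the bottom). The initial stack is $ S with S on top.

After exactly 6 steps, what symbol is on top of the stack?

else

step 1: stack=$ S  input=else else else else $  — expand S → else else H
step 2: stack=$ H else else  input=else else else else $  — match else
step 3: stack=$ H else  input=else else else $  — match else
step 4: stack=$ H  input=else else $  — expand H → A else else
step 5: stack=$ else else A  input=else else $  — expand A → epsilon
step 6: stack=$ else else  input=else else $  — match else
Stack after step 6: $ else (top = else).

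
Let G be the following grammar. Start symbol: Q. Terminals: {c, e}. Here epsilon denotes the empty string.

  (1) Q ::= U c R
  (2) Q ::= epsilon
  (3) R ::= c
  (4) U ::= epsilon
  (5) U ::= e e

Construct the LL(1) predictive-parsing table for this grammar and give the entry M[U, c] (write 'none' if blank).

FIRST(R) = {c}
FIRST(U) = {epsilon, e}
FIRST(Q) = {epsilon, c, e}  (via U c R)
FOLLOW(Q) includes $ since Q is the start symbol.
FOLLOW(U): in Q::=U c R, U is followed by c R with FIRST {c}. Thus FOLLOW(U) = {c}.
For U ::= epsilon: FIRST(epsilon) = {epsilon}, so it goes in M[U, t] for t ∈ {}; since epsilon ∈ FIRST, also for every t ∈ FOLLOW(U) = {c}.
For U ::= e e: FIRST(e e) = {e}, so it goes in M[U, t] for t ∈ {e}.

U ::= epsilon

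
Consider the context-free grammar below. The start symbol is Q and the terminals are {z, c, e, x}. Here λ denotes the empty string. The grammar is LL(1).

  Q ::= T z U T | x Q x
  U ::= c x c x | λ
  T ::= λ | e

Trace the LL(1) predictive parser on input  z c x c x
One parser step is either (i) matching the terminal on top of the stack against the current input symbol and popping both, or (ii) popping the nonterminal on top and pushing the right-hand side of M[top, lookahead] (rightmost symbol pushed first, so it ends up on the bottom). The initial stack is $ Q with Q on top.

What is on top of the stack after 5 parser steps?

x

     Stack        Input        Action
  1  $ Q          z c x c x $  expand Q ::= T z U T
  2  $ T U z T    z c x c x $  expand T ::= λ
  3  $ T U z      z c x c x $  match z
  4  $ T U        c x c x $    expand U ::= c x c x
  5  $ T x c x c  c x c x $    match c
Stack after step 5: $ T x c x (top = x).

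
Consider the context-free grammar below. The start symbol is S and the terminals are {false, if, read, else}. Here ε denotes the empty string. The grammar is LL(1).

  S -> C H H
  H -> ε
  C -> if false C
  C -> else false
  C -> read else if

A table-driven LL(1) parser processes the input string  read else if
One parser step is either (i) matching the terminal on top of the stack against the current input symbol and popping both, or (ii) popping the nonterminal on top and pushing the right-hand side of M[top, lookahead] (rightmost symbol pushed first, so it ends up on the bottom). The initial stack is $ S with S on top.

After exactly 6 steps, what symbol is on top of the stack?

H

     Stack               Input           Action
  1  $ S                 read else if $  expand S -> C H H
  2  $ H H C             read else if $  expand C -> read else if
  3  $ H H if else read  read else if $  match read
  4  $ H H if else       else if $       match else
  5  $ H H if            if $            match if
  6  $ H H               $               expand H -> ε
Stack after step 6: $ H (top = H).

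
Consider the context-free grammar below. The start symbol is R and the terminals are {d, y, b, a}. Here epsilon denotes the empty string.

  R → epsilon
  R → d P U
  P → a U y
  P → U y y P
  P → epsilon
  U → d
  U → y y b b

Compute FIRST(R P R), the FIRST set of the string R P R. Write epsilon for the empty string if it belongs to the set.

{epsilon, a, d, y}

FIRST(R): from R→epsilon we get {epsilon}; from R→d P U we get {d}. So FIRST(R) = {epsilon, d}.
FIRST(U): from U→d we get {d}; from U→y y b b we get {y}. So FIRST(U) = {d, y}.
FIRST(P): from P→a U y we get {a}; from P→U y y P we get {d, y}; from P→epsilon we get {epsilon}. So FIRST(P) = {epsilon, a, d, y}.
FIRST(R P R): take FIRST of each symbol in turn, carrying on past any symbol whose FIRST contains epsilon; result {epsilon, a, d, y}.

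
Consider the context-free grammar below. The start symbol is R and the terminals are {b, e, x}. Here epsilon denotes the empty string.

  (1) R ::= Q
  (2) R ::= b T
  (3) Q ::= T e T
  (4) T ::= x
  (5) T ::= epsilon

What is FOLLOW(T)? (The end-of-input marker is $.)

FIRST(T): from T::=x we get {x}; from T::=epsilon we get {epsilon}. So FIRST(T) = {epsilon, x}.
FIRST(Q): from Q::=T e T we get {e, x}. So FIRST(Q) = {e, x}.
FIRST(R): from R::=Q we get {e, x}; from R::=b T we get {b}. So FIRST(R) = {b, e, x}.
FOLLOW(R) includes $ since R is the start symbol.
FOLLOW(R): R appears on no right-hand side. Thus FOLLOW(R) = {$}.
FOLLOW(Q): in R::=Q, the suffix after Q is empty, so FOLLOW(Q) ⊇ FOLLOW(R) = {$}. Thus FOLLOW(Q) = {$}.
FOLLOW(T): in R::=b T, the suffix after T is empty, so FOLLOW(T) ⊇ FOLLOW(R) = {$}; in Q::=T e T (occurrence 1), T is followed by e T with FIRST {e}; in Q::=T e T (occurrence 2), the suffix after T is empty, so FOLLOW(T) ⊇ FOLLOW(Q) = {$}. Thus FOLLOW(T) = {$, e}.

{$, e}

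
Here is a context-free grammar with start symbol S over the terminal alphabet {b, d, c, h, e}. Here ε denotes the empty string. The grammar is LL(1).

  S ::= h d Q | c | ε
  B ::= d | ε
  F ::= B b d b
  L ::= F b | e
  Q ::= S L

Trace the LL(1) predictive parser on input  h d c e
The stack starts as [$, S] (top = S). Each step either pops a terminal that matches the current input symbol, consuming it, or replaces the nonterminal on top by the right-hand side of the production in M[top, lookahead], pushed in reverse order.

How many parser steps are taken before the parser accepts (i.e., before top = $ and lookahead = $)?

step 1: stack=$ S  input=h d c e $  — expand S ::= h d Q
step 2: stack=$ Q d h  input=h d c e $  — match h
step 3: stack=$ Q d  input=d c e $  — match d
step 4: stack=$ Q  input=c e $  — expand Q ::= S L
step 5: stack=$ L S  input=c e $  — expand S ::= c
step 6: stack=$ L c  input=c e $  — match c
step 7: stack=$ L  input=e $  — expand L ::= e
step 8: stack=$ e  input=e $  — match e
Accept reached after 8 steps.

8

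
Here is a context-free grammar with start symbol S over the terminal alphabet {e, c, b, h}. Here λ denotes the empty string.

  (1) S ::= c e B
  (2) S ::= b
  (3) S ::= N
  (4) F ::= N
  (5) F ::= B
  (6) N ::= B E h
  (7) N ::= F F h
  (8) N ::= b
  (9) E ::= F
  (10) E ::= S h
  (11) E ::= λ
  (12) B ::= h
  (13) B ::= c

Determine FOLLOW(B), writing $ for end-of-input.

{$, b, c, h}

FIRST(B) = {c, h}
FIRST(S) = {b, c, h}  (via N)
FIRST(F) = {b, c, h}  (via N, B)
FIRST(N) = {b, c, h}  (via B E h, F F h)
FIRST(E) = {λ, b, c, h}  (via F, S h)
FOLLOW(S) includes $ since S is the start symbol.
FOLLOW(S): in E::=S h, S is followed by h with FIRST {h}. Thus FOLLOW(S) = {$, h}.
FOLLOW(E): in N::=B E h, E is followed by h with FIRST {h}. Thus FOLLOW(E) = {h}.
FOLLOW(F): in N::=F F h (occurrence 1), F is followed by F h with FIRST {b, c, h}; in N::=F F h (occurrence 2), F is followed by h with FIRST {h}; in E::=F, the suffix after F is empty, so FOLLOW(F) ⊇ FOLLOW(E) = {h}. Thus FOLLOW(F) = {b, c, h}.
FOLLOW(N): in S::=N, the suffix after N is empty, so FOLLOW(N) ⊇ FOLLOW(S) = {$, h}; in F::=N, the suffix after N is empty, so FOLLOW(N) ⊇ FOLLOW(F) = {b, c, h}. Thus FOLLOW(N) = {$, b, c, h}.
FOLLOW(B): in S::=c e B, the suffix after B is empty, so FOLLOW(B) ⊇ FOLLOW(S) = {$, h}; in F::=B, the suffix after B is empty, so FOLLOW(B) ⊇ FOLLOW(F) = {b, c, h}; in N::=B E h, B is followed by E h with FIRST {b, c, h}. Thus FOLLOW(B) = {$, b, c, h}.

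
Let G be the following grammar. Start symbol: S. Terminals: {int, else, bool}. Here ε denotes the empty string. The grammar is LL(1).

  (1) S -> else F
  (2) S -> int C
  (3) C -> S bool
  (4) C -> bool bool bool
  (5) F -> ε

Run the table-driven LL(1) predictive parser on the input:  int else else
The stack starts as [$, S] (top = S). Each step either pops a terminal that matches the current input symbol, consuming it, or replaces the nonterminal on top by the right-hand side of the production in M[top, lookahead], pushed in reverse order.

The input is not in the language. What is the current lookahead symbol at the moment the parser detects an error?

else

step 1: stack=$ S  input=int else else $  — expand S -> int C
step 2: stack=$ C int  input=int else else $  — match int
step 3: stack=$ C  input=else else $  — expand C -> S bool
step 4: stack=$ bool S  input=else else $  — expand S -> else F
step 5: stack=$ bool F else  input=else else $  — match else
step 6: stack=$ bool F  input=else $  — error: M[F, else] is empty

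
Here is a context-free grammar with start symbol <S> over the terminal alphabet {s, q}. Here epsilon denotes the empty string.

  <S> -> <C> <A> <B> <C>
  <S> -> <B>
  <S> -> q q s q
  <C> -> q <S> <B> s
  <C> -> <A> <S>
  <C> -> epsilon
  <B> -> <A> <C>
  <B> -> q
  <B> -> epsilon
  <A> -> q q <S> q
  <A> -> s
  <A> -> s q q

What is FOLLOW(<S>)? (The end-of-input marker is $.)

FIRST(<A>) = {q, s}
FIRST(<C>) = {epsilon, q, s}  (via <A> <S>)
FIRST(<B>) = {epsilon, q, s}  (via <A> <C>)
FIRST(<S>) = {epsilon, q, s}  (via <C> <A> <B> <C>, <B>)
FOLLOW(<S>) includes $ since <S> is the start symbol.
FOLLOW(<S>): in <C>->q <S> <B> s, <S> is followed by <B> s with FIRST {q, s}; in <C>-><A> <S>, the suffix after <S> is empty, so FOLLOW(<S>) ⊇ FOLLOW(<C>) = {$, q, s}; in <A>->q q <S> q, <S> is followed by q with FIRST {q}. Thus FOLLOW(<S>) = {$, q, s}.
FOLLOW(<B>): in <S>-><C> <A> <B> <C>, <B> is followed by <C> with FIRST {epsilon, q, s}; in <S>-><C> <A> <B> <C>, the suffix after <B> is nullable, so FOLLOW(<B>) ⊇ FOLLOW(<S>) = {$, q, s}; in <S>-><B>, the suffix after <B> is empty, so FOLLOW(<B>) ⊇ FOLLOW(<S>) = {$, q, s}; in <C>->q <S> <B> s, <B> is followed by s with FIRST {s}. Thus FOLLOW(<B>) = {$, q, s}.
FOLLOW(<C>): in <S>-><C> <A> <B> <C> (occurrence 1), <C> is followed by <A> <B> <C> with FIRST {q, s}; in <S>-><C> <A> <B> <C> (occurrence 2), the suffix after <C> is empty, so FOLLOW(<C>) ⊇ FOLLOW(<S>) = {$, q, s}; in <B>-><A> <C>, the suffix after <C> is empty, so FOLLOW(<C>) ⊇ FOLLOW(<B>) = {$, q, s}. Thus FOLLOW(<C>) = {$, q, s}.
FOLLOW(<A>): in <S>-><C> <A> <B> <C>, <A> is followed by <B> <C> with FIRST {epsilon, q, s}; in <S>-><C> <A> <B> <C>, the suffix after <A> is nullable, so FOLLOW(<A>) ⊇ FOLLOW(<S>) = {$, q, s}; in <C>-><A> <S>, <A> is followed by <S> with FIRST {epsilon, q, s}; in <C>-><A> <S>, the suffix after <A> is nullable, so FOLLOW(<A>) ⊇ FOLLOW(<C>) = {$, q, s}; in <B>-><A> <C>, <A> is followed by <C> with FIRST {epsilon, q, s}; in <B>-><A> <C>, the suffix after <A> is nullable, so FOLLOW(<A>) ⊇ FOLLOW(<B>) = {$, q, s}. Thus FOLLOW(<A>) = {$, q, s}.

{$, q, s}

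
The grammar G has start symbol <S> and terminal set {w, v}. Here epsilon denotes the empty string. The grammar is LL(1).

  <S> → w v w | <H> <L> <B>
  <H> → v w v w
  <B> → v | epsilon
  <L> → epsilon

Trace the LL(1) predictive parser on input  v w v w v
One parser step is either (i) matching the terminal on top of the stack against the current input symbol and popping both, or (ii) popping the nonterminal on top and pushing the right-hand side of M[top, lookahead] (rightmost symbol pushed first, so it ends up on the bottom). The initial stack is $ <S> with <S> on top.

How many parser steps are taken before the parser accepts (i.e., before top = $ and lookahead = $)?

step 1: stack=$ <S>  input=v w v w v $  — expand <S> → <H> <L> <B>
step 2: stack=$ <B> <L> <H>  input=v w v w v $  — expand <H> → v w v w
step 3: stack=$ <B> <L> w v w v  input=v w v w v $  — match v
step 4: stack=$ <B> <L> w v w  input=w v w v $  — match w
step 5: stack=$ <B> <L> w v  input=v w v $  — match v
step 6: stack=$ <B> <L> w  input=w v $  — match w
step 7: stack=$ <B> <L>  input=v $  — expand <L> → epsilon
step 8: stack=$ <B>  input=v $  — expand <B> → v
step 9: stack=$ v  input=v $  — match v
Accept reached after 9 steps.

9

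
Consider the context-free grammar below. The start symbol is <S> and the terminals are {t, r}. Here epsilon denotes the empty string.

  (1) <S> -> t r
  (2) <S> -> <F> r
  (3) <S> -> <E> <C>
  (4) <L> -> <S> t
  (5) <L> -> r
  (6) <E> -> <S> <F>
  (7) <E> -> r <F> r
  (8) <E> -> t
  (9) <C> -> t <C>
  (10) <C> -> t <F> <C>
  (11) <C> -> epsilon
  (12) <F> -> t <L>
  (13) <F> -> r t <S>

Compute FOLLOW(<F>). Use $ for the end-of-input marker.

FIRST(<C>): from <C>->t <C> we get {t}; from <C>->t <F> <C> we get {t}; from <C>->epsilon we get {epsilon}. So FIRST(<C>) = {epsilon, t}.
FIRST(<F>): from <F>->t <L> we get {t}; from <F>->r t <S> we get {r}. So FIRST(<F>) = {r, t}.
FIRST(<S>): from <S>->t r we get {t}; from <S>-><F> r we get {r, t}; from <S>-><E> <C> we get {r, t}. So FIRST(<S>) = {r, t}.
FIRST(<L>): from <L>-><S> t we get {r, t}; from <L>->r we get {r}. So FIRST(<L>) = {r, t}.
FIRST(<E>): from <E>-><S> <F> we get {r, t}; from <E>->r <F> r we get {r}; from <E>->t we get {t}. So FIRST(<E>) = {r, t}.
FOLLOW(<S>) includes $ since <S> is the start symbol.
FOLLOW(<S>): in <L>-><S> t, <S> is followed by t with FIRST {t}; in <E>-><S> <F>, <S> is followed by <F> with FIRST {r, t}; in <F>->r t <S>, the suffix after <S> is empty, so FOLLOW(<S>) ⊇ FOLLOW(<F>) = {$, r, t}. Thus FOLLOW(<S>) = {$, r, t}.
FOLLOW(<E>): in <S>-><E> <C>, <E> is followed by <C> with FIRST {epsilon, t}; in <S>-><E> <C>, the suffix after <E> is nullable, so FOLLOW(<E>) ⊇ FOLLOW(<S>) = {$, r, t}. Thus FOLLOW(<E>) = {$, r, t}.
FOLLOW(<C>): in <S>-><E> <C>, the suffix after <C> is empty, so FOLLOW(<C>) ⊇ FOLLOW(<S>) = {$, r, t}; in <C>->t <C>, the suffix after <C> is empty (adds nothing new); in <C>->t <F> <C>, the suffix after <C> is empty (adds nothing new). Thus FOLLOW(<C>) = {$, r, t}.
FOLLOW(<F>): in <S>-><F> r, <F> is followed by r with FIRST {r}; in <E>-><S> <F>, the suffix after <F> is empty, so FOLLOW(<F>) ⊇ FOLLOW(<E>) = {$, r, t}; in <E>->r <F> r, <F> is followed by r with FIRST {r}; in <C>->t <F> <C>, <F> is followed by <C> with FIRST {epsilon, t}; in <C>->t <F> <C>, the suffix after <F> is nullable, so FOLLOW(<F>) ⊇ FOLLOW(<C>) = {$, r, t}. Thus FOLLOW(<F>) = {$, r, t}.
FOLLOW(<L>): in <F>->t <L>, the suffix after <L> is empty, so FOLLOW(<L>) ⊇ FOLLOW(<F>) = {$, r, t}. Thus FOLLOW(<L>) = {$, r, t}.

{$, r, t}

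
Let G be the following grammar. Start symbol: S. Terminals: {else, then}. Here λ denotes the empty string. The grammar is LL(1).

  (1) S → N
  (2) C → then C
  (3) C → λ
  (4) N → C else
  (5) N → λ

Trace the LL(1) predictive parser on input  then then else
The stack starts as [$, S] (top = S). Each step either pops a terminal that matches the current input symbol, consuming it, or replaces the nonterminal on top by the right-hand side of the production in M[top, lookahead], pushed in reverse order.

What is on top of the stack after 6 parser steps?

     Stack          Input             Action
  1  $ S            then then else $  expand S → N
  2  $ N            then then else $  expand N → C else
  3  $ else C       then then else $  expand C → then C
  4  $ else C then  then then else $  match then
  5  $ else C       then else $       expand C → then C
  6  $ else C then  then else $       match then
Stack after step 6: $ else C (top = C).

C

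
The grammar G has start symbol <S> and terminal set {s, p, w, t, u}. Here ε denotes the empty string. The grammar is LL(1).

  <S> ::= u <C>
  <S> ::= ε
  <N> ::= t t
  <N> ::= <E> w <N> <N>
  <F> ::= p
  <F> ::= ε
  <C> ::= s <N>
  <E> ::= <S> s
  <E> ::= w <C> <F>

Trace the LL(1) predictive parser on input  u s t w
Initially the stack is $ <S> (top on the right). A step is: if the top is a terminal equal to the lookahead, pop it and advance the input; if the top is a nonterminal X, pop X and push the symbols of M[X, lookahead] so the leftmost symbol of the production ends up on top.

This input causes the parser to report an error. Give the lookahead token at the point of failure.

w

     Stack    Input      Action
  1  $ <S>    u s t w $  expand <S> ::= u <C>
  2  $ <C> u  u s t w $  match u
  3  $ <C>    s t w $    expand <C> ::= s <N>
  4  $ <N> s  s t w $    match s
  5  $ <N>    t w $      expand <N> ::= t t
  6  $ t t    t w $      match t
  7  $ t      w $        error: top is terminal t but lookahead is w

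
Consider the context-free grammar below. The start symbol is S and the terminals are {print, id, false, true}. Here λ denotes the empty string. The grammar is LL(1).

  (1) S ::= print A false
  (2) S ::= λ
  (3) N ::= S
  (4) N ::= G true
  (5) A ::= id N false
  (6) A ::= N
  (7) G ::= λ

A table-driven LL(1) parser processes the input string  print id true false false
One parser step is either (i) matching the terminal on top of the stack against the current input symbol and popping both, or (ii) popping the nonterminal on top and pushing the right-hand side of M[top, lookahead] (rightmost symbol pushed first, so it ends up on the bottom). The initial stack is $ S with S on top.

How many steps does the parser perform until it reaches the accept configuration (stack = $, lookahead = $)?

step 1: stack=$ S  input=print id true false false $  — expand S ::= print A false
step 2: stack=$ false A print  input=print id true false false $  — match print
step 3: stack=$ false A  input=id true false false $  — expand A ::= id N false
step 4: stack=$ false false N id  input=id true false false $  — match id
step 5: stack=$ false false N  input=true false false $  — expand N ::= G true
step 6: stack=$ false false true G  input=true false false $  — expand G ::= λ
step 7: stack=$ false false true  input=true false false $  — match true
step 8: stack=$ false false  input=false false $  — match false
step 9: stack=$ false  input=false $  — match false
Accept reached after 9 steps.

9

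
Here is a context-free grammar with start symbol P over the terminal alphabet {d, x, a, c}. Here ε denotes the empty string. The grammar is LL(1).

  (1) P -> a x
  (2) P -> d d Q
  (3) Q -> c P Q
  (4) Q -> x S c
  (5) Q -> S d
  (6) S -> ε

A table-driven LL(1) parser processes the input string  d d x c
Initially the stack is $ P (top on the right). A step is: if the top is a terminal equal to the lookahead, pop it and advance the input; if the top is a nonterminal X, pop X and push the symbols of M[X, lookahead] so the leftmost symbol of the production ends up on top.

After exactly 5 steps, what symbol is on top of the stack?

S

     Stack    Input      Action
  1  $ P      d d x c $  expand P -> d d Q
  2  $ Q d d  d d x c $  match d
  3  $ Q d    d x c $    match d
  4  $ Q      x c $      expand Q -> x S c
  5  $ c S x  x c $      match x
Stack after step 5: $ c S (top = S).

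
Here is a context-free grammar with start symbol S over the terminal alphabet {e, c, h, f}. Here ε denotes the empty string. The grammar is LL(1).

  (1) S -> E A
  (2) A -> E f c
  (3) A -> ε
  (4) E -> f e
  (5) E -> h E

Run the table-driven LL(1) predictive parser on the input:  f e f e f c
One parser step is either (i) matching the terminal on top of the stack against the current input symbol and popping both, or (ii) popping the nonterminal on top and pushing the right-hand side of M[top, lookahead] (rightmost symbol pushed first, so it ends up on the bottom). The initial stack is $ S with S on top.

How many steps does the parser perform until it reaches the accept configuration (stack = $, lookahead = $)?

10

      Stack      Input          Action
   1  $ S        f e f e f c $  expand S -> E A
   2  $ A E      f e f e f c $  expand E -> f e
   3  $ A e f    f e f e f c $  match f
   4  $ A e      e f e f c $    match e
   5  $ A        f e f c $      expand A -> E f c
   6  $ c f E    f e f c $      expand E -> f e
   7  $ c f e f  f e f c $      match f
   8  $ c f e    e f c $        match e
   9  $ c f      f c $          match f
  10  $ c        c $            match c
Accept reached after 10 steps.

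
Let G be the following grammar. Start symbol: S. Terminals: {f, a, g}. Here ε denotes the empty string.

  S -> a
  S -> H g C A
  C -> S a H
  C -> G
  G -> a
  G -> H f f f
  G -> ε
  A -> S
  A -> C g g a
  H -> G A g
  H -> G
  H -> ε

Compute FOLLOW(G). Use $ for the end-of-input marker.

{a, f, g}

FIRST(S) = {a, f, g}  (via H g C A)
FIRST(C) = {ε, a, f, g}  (via S a H, G)
FIRST(A) = {a, f, g}  (via S, C g g a)
FIRST(G) = {ε, a, f, g}  (via H f f f)
FIRST(H) = {ε, a, f, g}  (via G A g, G)
FOLLOW(S) includes $ since S is the start symbol.
FOLLOW(C): in S->H g C A, C is followed by A with FIRST {a, f, g}; in A->C g g a, C is followed by g g a with FIRST {g}. Thus FOLLOW(C) = {a, f, g}.
FOLLOW(H): in S->H g C A, H is followed by g C A with FIRST {g}; in C->S a H, the suffix after H is empty, so FOLLOW(H) ⊇ FOLLOW(C) = {a, f, g}; in G->H f f f, H is followed by f f f with FIRST {f}. Thus FOLLOW(H) = {a, f, g}.
FOLLOW(G): in C->G, the suffix after G is empty, so FOLLOW(G) ⊇ FOLLOW(C) = {a, f, g}; in H->G A g, G is followed by A g with FIRST {a, f, g}; in H->G, the suffix after G is empty, so FOLLOW(G) ⊇ FOLLOW(H) = {a, f, g}. Thus FOLLOW(G) = {a, f, g}.
FOLLOW(S): in C->S a H, S is followed by a H with FIRST {a}; in A->S, the suffix after S is empty, so FOLLOW(S) ⊇ FOLLOW(A) = {$, a, g}. Thus FOLLOW(S) = {$, a, g}.
FOLLOW(A): in S->H g C A, the suffix after A is empty, so FOLLOW(A) ⊇ FOLLOW(S) = {$, a, g}; in H->G A g, A is followed by g with FIRST {g}. Thus FOLLOW(A) = {$, a, g}.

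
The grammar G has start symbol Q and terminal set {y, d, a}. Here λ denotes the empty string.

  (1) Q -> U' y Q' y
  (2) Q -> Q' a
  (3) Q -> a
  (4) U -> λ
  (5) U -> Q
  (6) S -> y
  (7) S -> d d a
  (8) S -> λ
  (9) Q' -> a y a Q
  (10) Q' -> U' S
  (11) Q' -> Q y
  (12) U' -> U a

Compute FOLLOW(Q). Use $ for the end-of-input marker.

FIRST(S): from S->y we get {y}; from S->d d a we get {d}; from S->λ we get {λ}. So FIRST(S) = {λ, d, y}.
FIRST(Q): from Q->U' y Q' y we get {a}; from Q->Q' a we get {a}; from Q->a we get {a}. So FIRST(Q) = {a}.
FIRST(U): from U->λ we get {λ}; from U->Q we get {a}. So FIRST(U) = {λ, a}.
FIRST(U'): from U'->U a we get {a}. So FIRST(U') = {a}.
FIRST(Q'): from Q'->a y a Q we get {a}; from Q'->U' S we get {a}; from Q'->Q y we get {a}. So FIRST(Q') = {a}.
FOLLOW(Q) includes $ since Q is the start symbol.
FOLLOW(U): in U'->U a, U is followed by a with FIRST {a}. Thus FOLLOW(U) = {a}.
FOLLOW(Q'): in Q->U' y Q' y, Q' is followed by y with FIRST {y}; in Q->Q' a, Q' is followed by a with FIRST {a}. Thus FOLLOW(Q') = {a, y}.
FOLLOW(Q): in U->Q, the suffix after Q is empty, so FOLLOW(Q) ⊇ FOLLOW(U) = {a}; in Q'->a y a Q, the suffix after Q is empty, so FOLLOW(Q) ⊇ FOLLOW(Q') = {a, y}; in Q'->Q y, Q is followed by y with FIRST {y}. Thus FOLLOW(Q) = {$, a, y}.
FOLLOW(S): in Q'->U' S, the suffix after S is empty, so FOLLOW(S) ⊇ FOLLOW(Q') = {a, y}. Thus FOLLOW(S) = {a, y}.
FOLLOW(U'): in Q->U' y Q' y, U' is followed by y Q' y with FIRST {y}; in Q'->U' S, U' is followed by S with FIRST {λ, d, y}; in Q'->U' S, the suffix after U' is nullable, so FOLLOW(U') ⊇ FOLLOW(Q') = {a, y}. Thus FOLLOW(U') = {a, d, y}.

{$, a, y}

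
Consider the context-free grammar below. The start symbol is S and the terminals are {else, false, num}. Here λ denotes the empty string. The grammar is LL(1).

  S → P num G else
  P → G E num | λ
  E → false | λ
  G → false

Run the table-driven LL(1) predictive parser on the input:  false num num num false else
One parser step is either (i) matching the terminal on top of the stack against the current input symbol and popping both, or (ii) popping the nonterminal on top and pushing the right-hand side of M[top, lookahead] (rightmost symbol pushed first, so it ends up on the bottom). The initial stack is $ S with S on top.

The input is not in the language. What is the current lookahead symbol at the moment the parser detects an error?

num

step 1: stack=$ S  input=false num num num false else $  — expand S → P num G else
step 2: stack=$ else G num P  input=false num num num false else $  — expand P → G E num
step 3: stack=$ else G num num E G  input=false num num num false else $  — expand G → false
step 4: stack=$ else G num num E false  input=false num num num false else $  — match false
step 5: stack=$ else G num num E  input=num num num false else $  — expand E → λ
step 6: stack=$ else G num num  input=num num num false else $  — match num
step 7: stack=$ else G num  input=num num false else $  — match num
step 8: stack=$ else G  input=num false else $  — error: M[G, num] is empty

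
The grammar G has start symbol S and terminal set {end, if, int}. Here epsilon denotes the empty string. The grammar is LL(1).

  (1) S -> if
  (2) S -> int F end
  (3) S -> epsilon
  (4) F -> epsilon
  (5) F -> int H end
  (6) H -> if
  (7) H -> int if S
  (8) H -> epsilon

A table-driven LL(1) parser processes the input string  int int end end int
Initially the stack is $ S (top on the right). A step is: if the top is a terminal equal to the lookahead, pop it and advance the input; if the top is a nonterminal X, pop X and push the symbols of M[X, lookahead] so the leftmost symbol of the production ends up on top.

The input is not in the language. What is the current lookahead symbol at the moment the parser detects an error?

int

step 1: stack=$ S  input=int int end end int $  — expand S -> int F end
step 2: stack=$ end F int  input=int int end end int $  — match int
step 3: stack=$ end F  input=int end end int $  — expand F -> int H end
step 4: stack=$ end end H int  input=int end end int $  — match int
step 5: stack=$ end end H  input=end end int $  — expand H -> epsilon
step 6: stack=$ end end  input=end end int $  — match end
step 7: stack=$ end  input=end int $  — match end
step 8: stack=$  input=int $  — error: stack empty but input remains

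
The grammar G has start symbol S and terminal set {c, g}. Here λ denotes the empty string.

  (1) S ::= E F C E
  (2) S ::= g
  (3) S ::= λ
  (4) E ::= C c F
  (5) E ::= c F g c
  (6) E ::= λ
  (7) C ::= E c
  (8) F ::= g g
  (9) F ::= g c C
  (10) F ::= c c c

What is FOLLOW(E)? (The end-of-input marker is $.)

FIRST(F) = {c, g}
FIRST(S) = {λ, c, g}  (via E F C E)
FIRST(E) = {λ, c}  (via C c F)
FIRST(C) = {c}  (via E c)
FOLLOW(S) includes $ since S is the start symbol.
FOLLOW(S): S appears on no right-hand side. Thus FOLLOW(S) = {$}.
FOLLOW(E): in S::=E F C E (occurrence 1), E is followed by F C E with FIRST {c, g}; in S::=E F C E (occurrence 2), the suffix after E is empty, so FOLLOW(E) ⊇ FOLLOW(S) = {$}; in C::=E c, E is followed by c with FIRST {c}. Thus FOLLOW(E) = {$, c, g}.
FOLLOW(F): in S::=E F C E, F is followed by C E with FIRST {c}; in E::=C c F, the suffix after F is empty, so FOLLOW(F) ⊇ FOLLOW(E) = {$, c, g}; in E::=c F g c, F is followed by g c with FIRST {g}. Thus FOLLOW(F) = {$, c, g}.
FOLLOW(C): in S::=E F C E, C is followed by E with FIRST {λ, c}; in S::=E F C E, the suffix after C is nullable, so FOLLOW(C) ⊇ FOLLOW(S) = {$}; in E::=C c F, C is followed by c F with FIRST {c}; in F::=g c C, the suffix after C is empty, so FOLLOW(C) ⊇ FOLLOW(F) = {$, c, g}. Thus FOLLOW(C) = {$, c, g}.

{$, c, g}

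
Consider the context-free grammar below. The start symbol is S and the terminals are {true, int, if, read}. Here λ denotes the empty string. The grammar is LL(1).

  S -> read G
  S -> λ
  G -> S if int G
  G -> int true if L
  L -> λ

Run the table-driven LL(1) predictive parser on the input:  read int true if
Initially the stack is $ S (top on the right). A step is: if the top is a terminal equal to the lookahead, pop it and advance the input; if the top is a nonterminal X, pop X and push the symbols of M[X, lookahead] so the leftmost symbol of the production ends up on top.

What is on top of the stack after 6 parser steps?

L

     Stack            Input               Action
  1  $ S              read int true if $  expand S -> read G
  2  $ G read         read int true if $  match read
  3  $ G              int true if $       expand G -> int true if L
  4  $ L if true int  int true if $       match int
  5  $ L if true      true if $           match true
  6  $ L if           if $                match if
Stack after step 6: $ L (top = L).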